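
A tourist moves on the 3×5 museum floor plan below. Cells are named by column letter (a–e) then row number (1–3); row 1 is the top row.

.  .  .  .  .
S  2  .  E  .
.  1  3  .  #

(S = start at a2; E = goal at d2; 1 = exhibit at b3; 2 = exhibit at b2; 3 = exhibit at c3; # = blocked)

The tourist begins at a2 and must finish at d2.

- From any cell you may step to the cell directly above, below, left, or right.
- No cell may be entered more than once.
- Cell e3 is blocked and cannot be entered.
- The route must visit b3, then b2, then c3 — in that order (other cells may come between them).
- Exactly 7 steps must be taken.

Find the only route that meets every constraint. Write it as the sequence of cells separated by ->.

a2 -> a3 -> b3 -> b2 -> c2 -> c3 -> d3 -> d2

The waypoints must appear in the order b3, b2, c3, with no cell reused.
Route from a2: down 1 to a3, right 1 to b3, up 1 to b2, right 1 to c2, down 1 to c3, right 1 to d3, up 1 to d2 — 7 moves in all.
Check: order respected (1 at step 2, 2 at step 3, 3 at step 5); 7 moves as required.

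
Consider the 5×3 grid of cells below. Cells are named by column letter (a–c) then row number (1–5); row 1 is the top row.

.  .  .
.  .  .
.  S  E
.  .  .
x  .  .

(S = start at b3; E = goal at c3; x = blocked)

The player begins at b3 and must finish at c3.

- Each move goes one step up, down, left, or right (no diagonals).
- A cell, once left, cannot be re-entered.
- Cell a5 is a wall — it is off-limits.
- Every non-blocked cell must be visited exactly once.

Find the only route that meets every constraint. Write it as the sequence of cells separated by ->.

Need to visit all 14 open cells exactly once, starting at b3 and ending at c3.
Route from b3: up to b2, right to c2, up to c1, 2× left (reaching a1), 3× down (reaching a4), right to b4, down to b5, right to c5, 2× up (reaching c3) — 13 moves in all.
Check: all 14 open cells covered.

b3 -> b2 -> c2 -> c1 -> b1 -> a1 -> a2 -> a3 -> a4 -> b4 -> b5 -> c5 -> c4 -> c3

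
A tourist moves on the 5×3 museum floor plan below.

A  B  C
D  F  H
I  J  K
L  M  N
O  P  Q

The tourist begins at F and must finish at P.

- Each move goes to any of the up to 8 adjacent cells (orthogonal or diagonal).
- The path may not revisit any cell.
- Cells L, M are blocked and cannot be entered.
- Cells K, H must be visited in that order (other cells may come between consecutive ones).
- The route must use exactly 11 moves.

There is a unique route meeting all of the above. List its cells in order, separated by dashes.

The waypoints must appear in the order K, H, with no cell reused.
Route from F: down-right 1 to K, up 2 to C, left 2 to A, down 2 to I, right 1 to J, down-right 1 to N, down 1 to Q, left 1 to P — 11 moves in all.
Check: order respected (K at step 1, H at step 2); 11 moves as required.

F - K - H - C - B - A - D - I - J - N - Q - P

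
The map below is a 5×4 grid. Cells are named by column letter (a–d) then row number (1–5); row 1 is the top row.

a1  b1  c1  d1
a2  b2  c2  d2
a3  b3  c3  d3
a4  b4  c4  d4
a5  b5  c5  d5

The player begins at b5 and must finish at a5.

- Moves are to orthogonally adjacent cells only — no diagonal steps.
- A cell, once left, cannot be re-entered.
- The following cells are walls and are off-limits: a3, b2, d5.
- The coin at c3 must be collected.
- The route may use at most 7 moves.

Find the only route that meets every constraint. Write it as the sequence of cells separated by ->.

b5 -> c5 -> c4 -> c3 -> b3 -> b4 -> a4 -> a5

The budget equals the shortest possible length, so every move has to be on a shortest route through the required cells.
Route from b5: right 1 to c5, up 2 to c3, left 1 to b3, down 1 to b4, left 1 to a4, down 1 to a5 — 7 moves in all.
Check: all required cells visited; 7 ≤ 7 moves.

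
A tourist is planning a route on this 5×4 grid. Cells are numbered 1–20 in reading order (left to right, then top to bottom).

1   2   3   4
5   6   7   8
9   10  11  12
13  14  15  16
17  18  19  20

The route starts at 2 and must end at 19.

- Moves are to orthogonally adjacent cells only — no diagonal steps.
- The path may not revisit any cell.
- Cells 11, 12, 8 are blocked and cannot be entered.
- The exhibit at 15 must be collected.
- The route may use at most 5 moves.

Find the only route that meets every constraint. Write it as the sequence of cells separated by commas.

The budget equals the shortest possible length, so every move has to be on a shortest route through the required cells.
Route from 2: 3× down (reaching 14), right to 15, down to 19 — 5 moves in all.
Check: all required cells visited; 5 ≤ 5 moves.

2, 6, 10, 14, 15, 19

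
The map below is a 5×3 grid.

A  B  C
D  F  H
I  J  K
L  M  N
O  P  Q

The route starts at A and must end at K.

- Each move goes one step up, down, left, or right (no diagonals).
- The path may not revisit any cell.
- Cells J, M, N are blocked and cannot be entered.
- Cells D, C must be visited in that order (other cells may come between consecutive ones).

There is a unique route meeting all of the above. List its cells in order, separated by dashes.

A - D - F - B - C - H - K

The waypoints must appear in the order D, C, with no cell reused.
Route from A: down to D, right to F, up to B, right to C, 2× down (reaching K) — 6 moves in all.
Check: order respected (D at step 1, C at step 4).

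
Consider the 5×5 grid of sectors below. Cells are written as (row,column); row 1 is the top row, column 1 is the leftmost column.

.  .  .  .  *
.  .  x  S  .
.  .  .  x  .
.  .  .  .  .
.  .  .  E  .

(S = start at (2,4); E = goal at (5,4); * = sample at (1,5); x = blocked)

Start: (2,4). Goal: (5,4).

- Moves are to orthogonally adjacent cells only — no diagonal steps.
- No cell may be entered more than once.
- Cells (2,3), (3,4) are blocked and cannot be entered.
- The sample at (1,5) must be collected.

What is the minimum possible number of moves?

Any route passes through (1,5) somewhere between (2,4) and (5,4). Summing Manhattan distances along the two legs ((2,4) → (1,5) → (5,4)) gives a lower bound of 2 + 5 = 7 moves.
A route of 7 moves achieves this: (2,4) → (1,4) → (1,5) → (2,5) → (3,5) → (4,5) → (5,5) → (5,4).
Since 7 matches the lower bound, it is optimal.

7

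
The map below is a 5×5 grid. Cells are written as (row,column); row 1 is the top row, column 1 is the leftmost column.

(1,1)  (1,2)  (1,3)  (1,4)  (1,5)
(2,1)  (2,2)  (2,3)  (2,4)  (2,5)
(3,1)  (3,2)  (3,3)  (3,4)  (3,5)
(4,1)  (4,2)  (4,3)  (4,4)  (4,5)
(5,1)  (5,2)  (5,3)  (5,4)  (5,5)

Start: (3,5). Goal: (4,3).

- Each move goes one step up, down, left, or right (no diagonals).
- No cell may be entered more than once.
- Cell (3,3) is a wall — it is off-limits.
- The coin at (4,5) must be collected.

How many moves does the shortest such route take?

3

Any route passes through (4,5) somewhere between (3,5) and (4,3). Summing Manhattan distances along the two legs ((3,5) → (4,5) → (4,3)) gives a lower bound of 1 + 2 = 3 moves.
A route of 3 moves achieves this: (3,5) → (4,5) → (4,4) → (4,3).
Since 3 matches the lower bound, it is optimal.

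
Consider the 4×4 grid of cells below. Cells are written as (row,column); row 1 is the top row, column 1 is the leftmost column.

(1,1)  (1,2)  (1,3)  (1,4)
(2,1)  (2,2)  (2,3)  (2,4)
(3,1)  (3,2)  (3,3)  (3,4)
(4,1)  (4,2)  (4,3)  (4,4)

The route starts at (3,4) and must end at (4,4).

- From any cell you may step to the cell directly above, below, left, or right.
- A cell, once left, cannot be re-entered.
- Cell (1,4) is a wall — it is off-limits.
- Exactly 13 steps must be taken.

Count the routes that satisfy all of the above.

7

Need simple routes of exactly 13 moves from (3,4) to (4,4) (Manhattan distance 1, so 6 moves are spent on a detour and 6 undoing it).
Enumerating: (3,4) (2,4) (2,3) (1,3) (1,2) (2,2) (2,1) (3,1) (4,1) (4,2) (3,2) (3,3) (4,3) (4,4) | (3,4) (2,4) (2,3) (1,3) (1,2) (1,1) (2,1) (3,1) (4,1) (4,2) (3,2) (3,3) (4,3) (4,4) | (3,4) (2,4) (2,3) (1,3) (1,2) (1,1) (2,1) (2,2) (3,2) (3,1) (4,1) (4,2) (4,3) (4,4) | (3,4) (2,4) (2,3) (3,3) (3,2) (2,2) (1,2) (1,1) (2,1) (3,1) (4,1) (4,2) (4,3) (4,4) | (3,4) (2,4) (2,3) (2,2) (1,2) (1,1) (2,1) (3,1) (4,1) (4,2) (3,2) (3,3) (4,3) (4,4) | (3,4) (3,3) (2,3) (1,3) (1,2) (1,1) (2,1) (2,2) (3,2) (3,1) (4,1) (4,2) (4,3) (4,4) | (3,4) (3,3) (3,2) (2,2) (2,3) (1,3) (1,2) (1,1) (2,1) (3,1) (4,1) (4,2) (4,3) (4,4).
That gives 7 routes.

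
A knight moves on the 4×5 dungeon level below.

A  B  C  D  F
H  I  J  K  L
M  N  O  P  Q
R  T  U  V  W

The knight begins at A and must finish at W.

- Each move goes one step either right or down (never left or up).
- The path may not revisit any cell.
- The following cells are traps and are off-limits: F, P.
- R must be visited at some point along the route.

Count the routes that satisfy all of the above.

A right/down-only route from A to W makes exactly 3 down-moves and 4 right-moves in some order.
With no other constraints that would be C(7,3) = 35 routes.
Split at R and multiply the segment counts (each segment already excludes blocked cells): A→R: 1; R→W: 1; product = 1.
That gives 1 route.

1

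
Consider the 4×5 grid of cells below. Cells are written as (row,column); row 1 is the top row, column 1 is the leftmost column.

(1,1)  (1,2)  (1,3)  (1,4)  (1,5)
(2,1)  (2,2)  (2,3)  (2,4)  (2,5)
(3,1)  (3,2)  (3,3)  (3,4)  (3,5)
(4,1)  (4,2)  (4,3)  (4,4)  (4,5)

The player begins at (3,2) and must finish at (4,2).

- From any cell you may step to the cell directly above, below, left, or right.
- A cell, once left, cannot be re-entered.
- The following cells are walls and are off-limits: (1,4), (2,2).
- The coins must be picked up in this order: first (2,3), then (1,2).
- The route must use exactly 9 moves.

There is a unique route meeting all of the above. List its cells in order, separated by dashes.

The waypoints must appear in the order (2,3), (1,2), with no cell reused.
Route from (3,2): right 1 to (3,3), up 2 to (1,3), left 2 to (1,1), down 3 to (4,1), right 1 to (4,2) — 9 moves in all.
Check: order respected ((2,3) at step 2, (1,2) at step 4); 9 moves as required.

(3,2) - (3,3) - (2,3) - (1,3) - (1,2) - (1,1) - (2,1) - (3,1) - (4,1) - (4,2)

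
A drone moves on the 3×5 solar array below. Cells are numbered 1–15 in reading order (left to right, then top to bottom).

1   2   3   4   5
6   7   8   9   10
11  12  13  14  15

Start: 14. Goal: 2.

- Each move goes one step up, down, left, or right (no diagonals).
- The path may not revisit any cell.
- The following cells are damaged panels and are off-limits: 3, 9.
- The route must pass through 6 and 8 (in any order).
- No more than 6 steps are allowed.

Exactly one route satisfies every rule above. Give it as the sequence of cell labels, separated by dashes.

Any route must reach 6 and 8 and still end at 2 within 6 moves, so the order of the required stops is forced.
Route from 14: left 1 to 13, up 1 to 8, left 2 to 6, up 1 to 1, right 1 to 2 — 6 moves in all.
Check: all required cells visited; 6 ≤ 6 moves.

14 - 13 - 8 - 7 - 6 - 1 - 2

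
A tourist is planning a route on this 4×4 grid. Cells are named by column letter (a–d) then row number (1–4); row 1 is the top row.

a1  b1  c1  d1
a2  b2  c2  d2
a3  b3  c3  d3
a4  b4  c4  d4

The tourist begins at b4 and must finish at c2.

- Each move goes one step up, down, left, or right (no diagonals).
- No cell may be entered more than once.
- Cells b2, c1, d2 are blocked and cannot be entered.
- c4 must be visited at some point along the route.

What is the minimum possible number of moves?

3

Any route passes through c4 somewhere between b4 and c2. Summing Manhattan distances along the two legs (b4 → c4 → c2) gives a lower bound of 1 + 2 = 3 moves.
A route of 3 moves achieves this: b4 → c4 → c3 → c2.
Since 3 matches the lower bound, it is optimal.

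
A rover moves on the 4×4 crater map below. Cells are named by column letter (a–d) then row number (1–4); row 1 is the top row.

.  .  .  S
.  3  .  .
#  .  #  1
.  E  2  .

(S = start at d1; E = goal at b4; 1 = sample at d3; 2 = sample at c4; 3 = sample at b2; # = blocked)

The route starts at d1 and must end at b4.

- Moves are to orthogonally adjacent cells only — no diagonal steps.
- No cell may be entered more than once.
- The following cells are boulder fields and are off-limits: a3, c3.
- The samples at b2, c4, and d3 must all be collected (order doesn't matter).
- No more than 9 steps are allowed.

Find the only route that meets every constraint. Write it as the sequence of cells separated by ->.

Any route must reach b2, c4, and d3 and still end at b4 within 9 moves, so the order of the required stops is forced.
Route from d1: left 2 to b1, down 1 to b2, right 2 to d2, down 2 to d4, left 2 to b4 — 9 moves in all.
Check: all required cells visited; 9 ≤ 9 moves.

d1 -> c1 -> b1 -> b2 -> c2 -> d2 -> d3 -> d4 -> c4 -> b4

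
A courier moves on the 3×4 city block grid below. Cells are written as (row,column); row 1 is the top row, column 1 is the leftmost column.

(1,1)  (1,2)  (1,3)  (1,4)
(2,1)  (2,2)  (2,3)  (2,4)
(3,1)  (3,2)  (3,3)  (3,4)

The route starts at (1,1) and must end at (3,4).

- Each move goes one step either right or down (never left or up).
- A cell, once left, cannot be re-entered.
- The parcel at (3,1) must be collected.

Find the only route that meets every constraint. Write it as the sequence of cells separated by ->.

Moves only go right or down, so the column and row indices never decrease.
Route from (1,1): down 2 to (3,1), right 3 to (3,4) — 5 moves in all.
Check: all required cells visited.

(1,1) -> (2,1) -> (3,1) -> (3,2) -> (3,3) -> (3,4)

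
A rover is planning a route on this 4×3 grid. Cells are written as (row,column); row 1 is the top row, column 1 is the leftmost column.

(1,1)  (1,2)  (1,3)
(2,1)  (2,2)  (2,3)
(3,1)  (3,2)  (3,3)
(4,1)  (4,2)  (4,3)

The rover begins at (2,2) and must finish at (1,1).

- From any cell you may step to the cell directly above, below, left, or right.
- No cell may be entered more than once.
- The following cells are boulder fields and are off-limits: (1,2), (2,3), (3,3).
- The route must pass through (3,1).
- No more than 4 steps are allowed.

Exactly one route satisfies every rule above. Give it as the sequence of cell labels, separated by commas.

Any route must reach (3,1) and still end at (1,1) within 4 moves, so the order of the required stops is forced.
Route from (2,2): down 1 to (3,2), left 1 to (3,1), up 2 to (1,1) — 4 moves in all.
Check: all required cells visited; 4 ≤ 4 moves.

(2,2), (3,2), (3,1), (2,1), (1,1)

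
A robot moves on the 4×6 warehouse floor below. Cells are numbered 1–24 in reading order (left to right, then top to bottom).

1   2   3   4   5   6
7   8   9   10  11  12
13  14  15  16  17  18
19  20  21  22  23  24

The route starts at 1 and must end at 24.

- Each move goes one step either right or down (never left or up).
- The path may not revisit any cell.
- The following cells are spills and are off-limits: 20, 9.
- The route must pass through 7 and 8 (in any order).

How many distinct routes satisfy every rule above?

A right/down-only route from 1 to 24 makes exactly 3 down-moves and 5 right-moves in some order.
With no other constraints that would be C(8,3) = 56 routes.
A monotone route can only reach the required cells in the order 7, 8, so split there and multiply the segment counts (each segment already excludes blocked cells): 1→7: 1; 7→8: 1; 8→24: 4; product = 4.
That gives 4 routes.

4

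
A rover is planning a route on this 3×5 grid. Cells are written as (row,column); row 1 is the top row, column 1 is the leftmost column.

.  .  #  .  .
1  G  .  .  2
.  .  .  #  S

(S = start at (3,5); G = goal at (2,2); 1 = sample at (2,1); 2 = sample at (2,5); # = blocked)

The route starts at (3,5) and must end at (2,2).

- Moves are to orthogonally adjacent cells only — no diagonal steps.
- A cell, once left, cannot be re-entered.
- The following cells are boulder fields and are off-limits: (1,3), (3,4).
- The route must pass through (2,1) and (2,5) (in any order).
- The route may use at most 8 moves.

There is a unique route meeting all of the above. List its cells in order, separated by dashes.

(3,5) - (2,5) - (2,4) - (2,3) - (3,3) - (3,2) - (3,1) - (2,1) - (2,2)

The 8-move cap with required stops at (2,1), (2,5) leaves no slack for detours.
Route from (3,5): up to (2,5), 2× left (reaching (2,3)), down to (3,3), 2× left (reaching (3,1)), up to (2,1), right to (2,2) — 8 moves in all.
Check: all required cells visited; 8 ≤ 8 moves.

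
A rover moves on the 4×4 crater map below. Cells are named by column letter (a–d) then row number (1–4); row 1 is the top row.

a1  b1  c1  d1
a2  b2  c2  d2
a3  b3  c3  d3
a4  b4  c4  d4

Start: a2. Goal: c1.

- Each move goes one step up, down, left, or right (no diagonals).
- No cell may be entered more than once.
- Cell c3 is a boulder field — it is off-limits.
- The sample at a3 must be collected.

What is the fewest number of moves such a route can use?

Any route passes through a3 somewhere between a2 and c1. Summing Manhattan distances along the two legs (a2 → a3 → c1) gives a lower bound of 1 + 4 = 5 moves.
A route of 5 moves achieves this: a2 → a3 → b3 → b2 → b1 → c1.
Since 5 matches the lower bound, it is optimal.

5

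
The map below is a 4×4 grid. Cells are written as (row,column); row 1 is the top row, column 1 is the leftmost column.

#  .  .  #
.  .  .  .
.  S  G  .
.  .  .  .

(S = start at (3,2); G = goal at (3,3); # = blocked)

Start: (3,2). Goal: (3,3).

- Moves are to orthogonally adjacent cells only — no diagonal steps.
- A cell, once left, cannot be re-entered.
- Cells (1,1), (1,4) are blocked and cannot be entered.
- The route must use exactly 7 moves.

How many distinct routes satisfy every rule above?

8

Need simple routes of exactly 7 moves from (3,2) to (3,3) (Manhattan distance 1, so 3 moves are spent on a detour and 3 undoing it).
Enumerating: (3,2) (2,2) (1,2) (1,3) (2,3) (2,4) (3,4) (3,3) | (3,2) (2,2) (2,1) (3,1) (4,1) (4,2) (4,3) (3,3) | (3,2) (2,2) (2,3) (2,4) (3,4) (4,4) (4,3) (3,3) | (3,2) (4,2) (4,1) (3,1) (2,1) (2,2) (2,3) (3,3) | (3,2) (4,2) (4,3) (4,4) (3,4) (2,4) (2,3) (3,3) | (3,2) (3,1) (2,1) (2,2) (1,2) (1,3) (2,3) (3,3) | (3,2) (3,1) (2,1) (2,2) (2,3) (2,4) (3,4) (3,3) | (3,2) (3,1) (4,1) (4,2) (4,3) (4,4) (3,4) (3,3).
That gives 8 routes.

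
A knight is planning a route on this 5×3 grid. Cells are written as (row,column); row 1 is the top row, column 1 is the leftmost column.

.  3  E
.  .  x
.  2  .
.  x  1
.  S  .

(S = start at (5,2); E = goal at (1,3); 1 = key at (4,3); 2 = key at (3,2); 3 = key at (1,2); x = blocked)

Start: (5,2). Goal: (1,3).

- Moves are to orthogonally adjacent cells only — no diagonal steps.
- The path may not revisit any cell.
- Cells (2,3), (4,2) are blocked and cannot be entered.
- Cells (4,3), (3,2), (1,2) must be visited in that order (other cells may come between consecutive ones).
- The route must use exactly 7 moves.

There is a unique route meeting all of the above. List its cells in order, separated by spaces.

(5,2) (5,3) (4,3) (3,3) (3,2) (2,2) (1,2) (1,3)

The waypoints must appear in the order (4,3), (3,2), (1,2), with no cell reused.
Route from (5,2): right 1 to (5,3), up 2 to (3,3), left 1 to (3,2), up 2 to (1,2), right 1 to (1,3) — 7 moves in all.
Check: order respected (1 at step 2, 2 at step 4, 3 at step 6); 7 moves as required.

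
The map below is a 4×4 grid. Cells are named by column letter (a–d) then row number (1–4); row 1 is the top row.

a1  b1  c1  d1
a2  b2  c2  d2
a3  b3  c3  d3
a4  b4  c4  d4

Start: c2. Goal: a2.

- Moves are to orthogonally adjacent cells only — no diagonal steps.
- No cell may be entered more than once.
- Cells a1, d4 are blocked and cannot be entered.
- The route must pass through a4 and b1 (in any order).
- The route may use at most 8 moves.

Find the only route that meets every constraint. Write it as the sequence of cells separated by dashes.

c2 - c1 - b1 - b2 - b3 - b4 - a4 - a3 - a2

The 8-move cap with required stops at a4, b1 leaves no slack for detours.
Route from c2: up 1 to c1, left 1 to b1, down 3 to b4, left 1 to a4, up 2 to a2 — 8 moves in all.
Check: all required cells visited; 8 ≤ 8 moves.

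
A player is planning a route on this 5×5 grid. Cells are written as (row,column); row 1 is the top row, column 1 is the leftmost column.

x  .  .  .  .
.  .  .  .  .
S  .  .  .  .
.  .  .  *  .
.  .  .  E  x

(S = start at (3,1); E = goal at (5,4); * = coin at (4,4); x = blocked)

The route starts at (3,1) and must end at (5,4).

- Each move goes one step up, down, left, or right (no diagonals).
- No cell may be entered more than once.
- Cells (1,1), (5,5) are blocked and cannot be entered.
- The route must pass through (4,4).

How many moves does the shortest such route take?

Any route passes through (4,4) somewhere between (3,1) and (5,4). Summing Manhattan distances along the two legs ((3,1) → (4,4) → (5,4)) gives a lower bound of 4 + 1 = 5 moves.
A route of 5 moves achieves this: (3,1) → (4,1) → (4,2) → (4,3) → (4,4) → (5,4).
Since 5 matches the lower bound, it is optimal.

5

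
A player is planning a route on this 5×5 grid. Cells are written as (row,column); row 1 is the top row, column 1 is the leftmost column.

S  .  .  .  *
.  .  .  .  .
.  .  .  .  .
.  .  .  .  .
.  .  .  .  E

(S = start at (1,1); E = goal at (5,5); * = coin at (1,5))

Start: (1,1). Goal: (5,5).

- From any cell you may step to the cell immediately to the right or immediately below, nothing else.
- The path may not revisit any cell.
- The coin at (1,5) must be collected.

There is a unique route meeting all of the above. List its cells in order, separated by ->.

Moves only go right or down, so the column and row indices never decrease.
Route from (1,1): right 4 to (1,5), down 4 to (5,5) — 8 moves in all.
Check: all required cells visited.

(1,1) -> (1,2) -> (1,3) -> (1,4) -> (1,5) -> (2,5) -> (3,5) -> (4,5) -> (5,5)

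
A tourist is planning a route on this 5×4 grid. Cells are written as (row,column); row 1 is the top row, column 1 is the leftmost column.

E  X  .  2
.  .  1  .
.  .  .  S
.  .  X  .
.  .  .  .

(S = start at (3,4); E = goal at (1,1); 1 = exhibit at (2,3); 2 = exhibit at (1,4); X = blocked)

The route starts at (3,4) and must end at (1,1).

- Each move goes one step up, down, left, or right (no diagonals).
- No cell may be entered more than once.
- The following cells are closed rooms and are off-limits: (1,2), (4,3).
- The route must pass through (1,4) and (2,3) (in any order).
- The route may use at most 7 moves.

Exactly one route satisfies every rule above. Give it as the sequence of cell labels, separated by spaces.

The 7-move cap with required stops at (1,4), (2,3) leaves no slack for detours.
Route from (3,4): 2× up (reaching (1,4)), left to (1,3), down to (2,3), 2× left (reaching (2,1)), up to (1,1) — 7 moves in all.
Check: all required cells visited; 7 ≤ 7 moves.

(3,4) (2,4) (1,4) (1,3) (2,3) (2,2) (2,1) (1,1)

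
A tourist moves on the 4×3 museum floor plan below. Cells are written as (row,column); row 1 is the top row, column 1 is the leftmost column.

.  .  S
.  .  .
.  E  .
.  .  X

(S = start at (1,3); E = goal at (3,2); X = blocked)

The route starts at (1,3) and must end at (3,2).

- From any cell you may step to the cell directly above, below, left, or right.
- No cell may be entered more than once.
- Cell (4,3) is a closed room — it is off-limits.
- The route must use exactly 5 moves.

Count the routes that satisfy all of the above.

Need simple routes of exactly 5 moves from (1,3) to (3,2) (Manhattan distance 3, so 1 moves are spent on a detour and 1 undoing it).
Enumerating: (1,3) (2,3) (2,2) (2,1) (3,1) (3,2) | (1,3) (1,2) (2,2) (2,1) (3,1) (3,2) | (1,3) (1,2) (2,2) (2,3) (3,3) (3,2) | (1,3) (1,2) (1,1) (2,1) (3,1) (3,2) | (1,3) (1,2) (1,1) (2,1) (2,2) (3,2).
That gives 5 routes.

5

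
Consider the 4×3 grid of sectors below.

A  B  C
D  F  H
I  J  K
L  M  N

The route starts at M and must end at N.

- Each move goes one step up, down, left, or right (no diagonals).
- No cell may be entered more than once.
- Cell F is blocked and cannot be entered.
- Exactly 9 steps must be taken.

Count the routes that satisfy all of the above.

2

Need simple routes of exactly 9 moves from M to N (Manhattan distance 1, so 4 moves are spent on a detour and 4 undoing it).
Enumerating: M J I D A B C H K N | M L I D A B C H K N.
That gives 2 routes.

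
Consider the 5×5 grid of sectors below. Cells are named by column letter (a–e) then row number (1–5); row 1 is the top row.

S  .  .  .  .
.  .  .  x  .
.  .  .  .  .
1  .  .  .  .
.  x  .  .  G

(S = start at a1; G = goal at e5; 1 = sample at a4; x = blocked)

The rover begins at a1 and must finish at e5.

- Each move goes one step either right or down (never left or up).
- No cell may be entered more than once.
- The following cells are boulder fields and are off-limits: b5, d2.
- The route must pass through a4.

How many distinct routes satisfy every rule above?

A right/down-only route from a1 to e5 makes exactly 4 down-moves and 4 right-moves in some order.
With no other constraints that would be C(8,4) = 70 routes.
Split at a4 and multiply the segment counts (each segment already excludes blocked cells): a1→a4: 1; a4→e5: 3; product = 3.
That gives 3 routes.

3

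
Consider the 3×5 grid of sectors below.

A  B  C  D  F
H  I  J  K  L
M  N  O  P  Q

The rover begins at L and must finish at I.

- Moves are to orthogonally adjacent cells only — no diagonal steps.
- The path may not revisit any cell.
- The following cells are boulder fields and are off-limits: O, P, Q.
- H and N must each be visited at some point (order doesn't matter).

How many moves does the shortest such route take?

Any route passes through H and N in some order between L and I. Summing Manhattan distances along each leg and taking the cheapest ordering (L → H → N → I) gives a lower bound of 4 + 2 + 1 = 7 moves.
The shortest route satisfying every rule uses 9 moves: L → F → D → C → B → A → H → M → N → I.
The bound of 7 isn't tight here; checking systematically, no route of length 7 through 8 satisfies every constraint, so 9 is the minimum.

9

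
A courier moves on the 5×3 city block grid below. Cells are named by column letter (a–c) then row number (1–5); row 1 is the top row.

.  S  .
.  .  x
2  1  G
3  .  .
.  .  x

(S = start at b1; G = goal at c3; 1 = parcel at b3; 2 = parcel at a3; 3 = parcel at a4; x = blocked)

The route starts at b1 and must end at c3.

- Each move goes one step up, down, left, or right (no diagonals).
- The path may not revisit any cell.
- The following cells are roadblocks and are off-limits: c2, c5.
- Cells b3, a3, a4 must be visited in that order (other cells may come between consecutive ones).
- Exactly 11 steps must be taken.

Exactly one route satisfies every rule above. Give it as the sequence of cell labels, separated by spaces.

b1 a1 a2 b2 b3 a3 a4 a5 b5 b4 c4 c3

The waypoints must appear in the order b3, a3, a4, with no cell reused.
Route from b1: left 1 to a1, down 1 to a2, right 1 to b2, down 1 to b3, left 1 to a3, down 2 to a5, right 1 to b5, up 1 to b4, right 1 to c4, up 1 to c3 — 11 moves in all.
Check: order respected (1 at step 4, 2 at step 5, 3 at step 6); 11 moves as required.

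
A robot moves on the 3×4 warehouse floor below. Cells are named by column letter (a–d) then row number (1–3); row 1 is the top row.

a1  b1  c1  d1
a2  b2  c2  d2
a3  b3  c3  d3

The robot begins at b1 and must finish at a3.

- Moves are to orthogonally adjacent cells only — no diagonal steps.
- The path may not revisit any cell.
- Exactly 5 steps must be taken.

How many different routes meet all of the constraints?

Need simple routes of exactly 5 moves from b1 to a3 (Manhattan distance 3, so 1 moves are spent on a detour and 1 undoing it).
Enumerating: b1 b2 c2 c3 b3 a3 | b1 a1 a2 b2 b3 a3 | b1 c1 c2 c3 b3 a3 | b1 c1 c2 b2 b3 a3 | b1 c1 c2 b2 a2 a3.
That gives 5 routes.

5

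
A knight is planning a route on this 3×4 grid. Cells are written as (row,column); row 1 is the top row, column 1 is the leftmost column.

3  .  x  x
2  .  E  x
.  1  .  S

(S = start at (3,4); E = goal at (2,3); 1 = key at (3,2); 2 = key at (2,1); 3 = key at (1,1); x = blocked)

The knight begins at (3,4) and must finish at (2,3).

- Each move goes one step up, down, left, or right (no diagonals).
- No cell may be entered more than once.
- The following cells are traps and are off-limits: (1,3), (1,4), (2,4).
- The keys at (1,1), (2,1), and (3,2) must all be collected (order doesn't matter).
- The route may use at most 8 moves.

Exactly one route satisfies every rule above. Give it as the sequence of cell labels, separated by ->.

Any route must reach (1,1), (2,1), and (3,2) and still end at (2,3) within 8 moves, so the order of the required stops is forced.
Route from (3,4): 3× left (reaching (3,1)), 2× up (reaching (1,1)), right to (1,2), down to (2,2), right to (2,3) — 8 moves in all.
Check: all required cells visited; 8 ≤ 8 moves.

(3,4) -> (3,3) -> (3,2) -> (3,1) -> (2,1) -> (1,1) -> (1,2) -> (2,2) -> (2,3)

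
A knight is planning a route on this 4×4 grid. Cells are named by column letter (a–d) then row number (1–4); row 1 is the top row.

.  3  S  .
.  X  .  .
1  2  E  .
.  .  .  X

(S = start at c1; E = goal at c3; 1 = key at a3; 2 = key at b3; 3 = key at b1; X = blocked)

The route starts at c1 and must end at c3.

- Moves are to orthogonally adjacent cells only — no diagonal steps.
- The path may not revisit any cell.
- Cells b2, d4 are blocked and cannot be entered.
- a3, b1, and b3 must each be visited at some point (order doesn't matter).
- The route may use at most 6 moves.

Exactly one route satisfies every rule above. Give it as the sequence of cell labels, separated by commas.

c1, b1, a1, a2, a3, b3, c3

The budget equals the shortest possible length, so every move has to be on a shortest route through the required cells.
Route from c1: 2× left (reaching a1), 2× down (reaching a3), 2× right (reaching c3) — 6 moves in all.
Check: all required cells visited; 6 ≤ 6 moves.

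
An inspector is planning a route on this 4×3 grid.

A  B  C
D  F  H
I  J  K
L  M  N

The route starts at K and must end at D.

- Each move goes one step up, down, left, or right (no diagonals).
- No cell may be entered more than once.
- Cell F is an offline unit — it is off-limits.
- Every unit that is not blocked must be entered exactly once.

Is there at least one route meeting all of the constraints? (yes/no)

no

Colour the cells like a checkerboard: each orthogonal step flips colour, so a Hamiltonian route alternates colours. Here there are 5 cells of one colour and 6 of the other, with start on the opposite colour to the goal — the counts and endpoints can't be arranged into an alternating sequence of length 11, so no Hamiltonian route exists.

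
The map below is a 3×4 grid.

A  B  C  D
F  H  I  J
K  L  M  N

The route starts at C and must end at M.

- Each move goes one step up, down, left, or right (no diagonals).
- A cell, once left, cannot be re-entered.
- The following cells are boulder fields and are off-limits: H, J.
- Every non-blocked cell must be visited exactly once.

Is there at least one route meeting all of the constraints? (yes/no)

Cell D has only one open neighbour but is neither the start nor the goal, so a Hamiltonian route would have to both enter and leave it through the same neighbour — impossible without revisiting.

no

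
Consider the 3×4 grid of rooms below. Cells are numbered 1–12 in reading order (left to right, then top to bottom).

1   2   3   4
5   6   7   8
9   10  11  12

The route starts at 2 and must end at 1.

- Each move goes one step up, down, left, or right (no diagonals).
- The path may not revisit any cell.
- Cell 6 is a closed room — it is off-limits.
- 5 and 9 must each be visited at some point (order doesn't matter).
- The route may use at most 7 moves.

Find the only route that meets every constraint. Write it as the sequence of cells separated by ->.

2 -> 3 -> 7 -> 11 -> 10 -> 9 -> 5 -> 1

The 7-move cap with required stops at 5, 9 leaves no slack for detours.
Route from 2: right 1 to 3, down 2 to 11, left 2 to 9, up 2 to 1 — 7 moves in all.
Check: all required cells visited; 7 ≤ 7 moves.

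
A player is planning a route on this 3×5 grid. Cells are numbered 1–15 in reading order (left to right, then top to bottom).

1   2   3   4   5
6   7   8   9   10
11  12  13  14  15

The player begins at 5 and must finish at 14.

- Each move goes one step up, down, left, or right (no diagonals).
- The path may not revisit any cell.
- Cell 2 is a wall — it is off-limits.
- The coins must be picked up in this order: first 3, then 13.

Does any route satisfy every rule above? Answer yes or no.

yes

One route that works: 5 → 4 → 3 → 8 → 13 → 14.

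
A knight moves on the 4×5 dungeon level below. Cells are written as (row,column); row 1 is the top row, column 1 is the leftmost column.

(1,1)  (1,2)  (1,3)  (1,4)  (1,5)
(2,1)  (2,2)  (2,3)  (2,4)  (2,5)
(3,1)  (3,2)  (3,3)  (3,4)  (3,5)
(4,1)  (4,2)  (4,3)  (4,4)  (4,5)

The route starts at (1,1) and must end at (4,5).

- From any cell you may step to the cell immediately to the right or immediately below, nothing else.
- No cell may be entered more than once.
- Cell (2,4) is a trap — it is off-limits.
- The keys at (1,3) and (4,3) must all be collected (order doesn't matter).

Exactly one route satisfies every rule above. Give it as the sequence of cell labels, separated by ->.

(1,1) -> (1,2) -> (1,3) -> (2,3) -> (3,3) -> (4,3) -> (4,4) -> (4,5)

Moves only go right or down, so the column and row indices never decrease.
Route from (1,1): right 2 to (1,3), down 3 to (4,3), right 2 to (4,5) — 7 moves in all.
Check: all required cells visited.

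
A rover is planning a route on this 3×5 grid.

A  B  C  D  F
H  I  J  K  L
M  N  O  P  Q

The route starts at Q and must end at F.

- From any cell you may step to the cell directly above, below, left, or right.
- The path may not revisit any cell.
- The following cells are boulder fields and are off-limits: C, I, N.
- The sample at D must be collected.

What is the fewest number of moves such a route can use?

4

Any route passes through D somewhere between Q and F. Summing Manhattan distances along the two legs (Q → D → F) gives a lower bound of 3 + 1 = 4 moves.
A route of 4 moves achieves this: Q → L → K → D → F.
Since 4 matches the lower bound, it is optimal.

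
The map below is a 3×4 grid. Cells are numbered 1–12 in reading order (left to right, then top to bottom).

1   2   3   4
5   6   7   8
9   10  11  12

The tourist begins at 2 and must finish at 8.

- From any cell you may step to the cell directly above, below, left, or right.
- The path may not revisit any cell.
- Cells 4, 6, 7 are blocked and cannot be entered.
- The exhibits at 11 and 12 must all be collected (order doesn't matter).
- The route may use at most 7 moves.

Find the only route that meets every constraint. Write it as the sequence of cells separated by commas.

2, 1, 5, 9, 10, 11, 12, 8

The budget equals the shortest possible length, so every move has to be on a shortest route through the required cells.
Route from 2: left to 1, 2× down (reaching 9), 3× right (reaching 12), up to 8 — 7 moves in all.
Check: all required cells visited; 7 ≤ 7 moves.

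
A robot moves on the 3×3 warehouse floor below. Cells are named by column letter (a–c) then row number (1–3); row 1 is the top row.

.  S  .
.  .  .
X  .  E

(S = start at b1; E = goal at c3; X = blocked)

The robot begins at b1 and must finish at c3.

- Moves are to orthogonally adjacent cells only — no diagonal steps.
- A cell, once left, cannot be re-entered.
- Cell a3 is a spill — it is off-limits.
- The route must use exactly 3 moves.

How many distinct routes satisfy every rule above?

3

Need simple routes of exactly 3 moves from b1 to c3 (Manhattan distance 3, so 0 moves are spent on a detour and 0 undoing it).
Enumerating: b1 b2 b3 c3 | b1 b2 c2 c3 | b1 c1 c2 c3.
That gives 3 routes.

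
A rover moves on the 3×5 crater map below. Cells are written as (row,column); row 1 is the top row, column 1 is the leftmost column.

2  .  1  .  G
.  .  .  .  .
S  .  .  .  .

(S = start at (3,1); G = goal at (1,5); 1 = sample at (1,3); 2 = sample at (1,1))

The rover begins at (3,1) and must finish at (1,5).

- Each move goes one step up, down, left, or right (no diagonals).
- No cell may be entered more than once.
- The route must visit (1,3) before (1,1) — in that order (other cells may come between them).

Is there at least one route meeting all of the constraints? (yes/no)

Ignoring the required order, 40 revisit-free routes from (3,1) to (1,5) pass through all of (1,3) and (1,1); the waypoint orders that occur are (1,1) → (1,3) (40) — never (1,3) → (1,1).

no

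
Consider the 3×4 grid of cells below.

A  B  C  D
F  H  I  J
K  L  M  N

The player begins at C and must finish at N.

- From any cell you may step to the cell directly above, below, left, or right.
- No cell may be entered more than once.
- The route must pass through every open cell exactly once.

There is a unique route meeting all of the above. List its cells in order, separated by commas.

Need to visit all 12 open cells exactly once, starting at C and ending at N.
Route from C: right to D, down to J, 2× left (reaching H), up to B, left to A, 2× down (reaching K), 3× right (reaching N) — 11 moves in all.
Check: all 12 open cells covered.

C, D, J, I, H, B, A, F, K, L, M, N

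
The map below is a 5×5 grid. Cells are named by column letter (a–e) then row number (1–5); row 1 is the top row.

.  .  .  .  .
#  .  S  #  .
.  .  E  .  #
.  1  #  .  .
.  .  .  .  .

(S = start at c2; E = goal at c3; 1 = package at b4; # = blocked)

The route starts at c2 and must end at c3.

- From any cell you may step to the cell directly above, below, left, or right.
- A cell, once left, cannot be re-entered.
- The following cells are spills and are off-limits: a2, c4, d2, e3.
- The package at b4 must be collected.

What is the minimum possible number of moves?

Any route passes through b4 somewhere between c2 and c3. Summing Manhattan distances along the two legs (c2 → b4 → c3) gives a lower bound of 3 + 2 = 5 moves.
The shortest route satisfying every rule uses 9 moves: c2 → b2 → b3 → b4 → b5 → c5 → d5 → d4 → d3 → c3.
The bound of 5 isn't tight here; checking systematically, no route of length 5 through 8 satisfies every constraint (on a 4-connected grid the length of any start-to-goal walk has the same parity as the Manhattan bound, so only lengths 5, 7, 9, … need checking), so 9 is the minimum.

9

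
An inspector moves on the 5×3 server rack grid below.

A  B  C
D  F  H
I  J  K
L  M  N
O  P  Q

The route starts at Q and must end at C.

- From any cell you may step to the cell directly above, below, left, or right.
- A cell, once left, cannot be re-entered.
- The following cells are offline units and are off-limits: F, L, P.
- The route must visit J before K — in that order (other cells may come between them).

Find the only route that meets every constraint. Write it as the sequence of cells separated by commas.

Q, N, M, J, K, H, C

The waypoints must appear in the order J, K, with no cell reused.
Route from Q: up to N, left to M, up to J, right to K, 2× up (reaching C) — 6 moves in all.
Check: order respected (J at step 3, K at step 4).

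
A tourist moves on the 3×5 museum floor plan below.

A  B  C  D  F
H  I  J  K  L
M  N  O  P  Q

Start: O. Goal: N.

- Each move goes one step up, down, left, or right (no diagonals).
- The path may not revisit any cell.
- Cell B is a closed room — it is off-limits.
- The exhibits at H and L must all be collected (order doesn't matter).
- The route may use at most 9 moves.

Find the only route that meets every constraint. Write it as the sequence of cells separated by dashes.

O - P - Q - L - K - J - I - H - M - N

The 9-move cap with required stops at H, L leaves no slack for detours.
Route from O: 2× right (reaching Q), up to L, 4× left (reaching H), down to M, right to N — 9 moves in all.
Check: all required cells visited; 9 ≤ 9 moves.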